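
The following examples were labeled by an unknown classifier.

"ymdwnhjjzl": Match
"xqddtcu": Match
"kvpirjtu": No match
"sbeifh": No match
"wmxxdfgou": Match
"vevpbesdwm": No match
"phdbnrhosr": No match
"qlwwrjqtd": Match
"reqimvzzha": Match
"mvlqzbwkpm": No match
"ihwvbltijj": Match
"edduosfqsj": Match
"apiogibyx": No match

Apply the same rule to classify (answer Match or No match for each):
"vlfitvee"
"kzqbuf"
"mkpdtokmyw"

Match, No match, No match

The distinguishing property — has a double letter — holds for all the 'Match' cases and none of the 'No match' cases.
Match: "vlfitvee", since 'ee' doubled. No match: "kzqbuf", since no doubled letter. No match: "mkpdtokmyw", since no doubled letter.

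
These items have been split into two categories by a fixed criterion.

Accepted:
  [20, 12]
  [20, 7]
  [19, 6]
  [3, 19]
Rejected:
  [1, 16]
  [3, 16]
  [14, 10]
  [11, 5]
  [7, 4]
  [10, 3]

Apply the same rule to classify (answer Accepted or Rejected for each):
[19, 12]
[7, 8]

The classifier is using: max ≥ 19.

Accepted, Rejected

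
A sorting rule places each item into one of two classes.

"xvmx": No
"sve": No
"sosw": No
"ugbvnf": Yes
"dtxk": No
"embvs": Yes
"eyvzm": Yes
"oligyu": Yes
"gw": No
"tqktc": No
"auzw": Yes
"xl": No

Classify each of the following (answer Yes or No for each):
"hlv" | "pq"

Every 'Yes' example satisfies: starts with a vowel. None of the 'No' examples do.
No: "hlv", since starts with 'h'. No: "pq", since starts with 'p'.

No, No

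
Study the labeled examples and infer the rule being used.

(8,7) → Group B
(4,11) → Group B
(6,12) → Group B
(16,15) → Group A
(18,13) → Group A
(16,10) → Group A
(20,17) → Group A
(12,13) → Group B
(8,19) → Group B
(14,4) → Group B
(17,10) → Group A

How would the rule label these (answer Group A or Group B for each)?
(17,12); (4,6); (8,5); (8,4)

Rule: first ≥ 15. This holds for each 'Group A' example and fails for each 'Group B' one.
Group A: (17,12), since first 17.
Group B: (4,6), since first 4.
Group B: (8,5), since first 8.
Group B: (8,4), since first 8.

Group A, Group B, Group B, Group B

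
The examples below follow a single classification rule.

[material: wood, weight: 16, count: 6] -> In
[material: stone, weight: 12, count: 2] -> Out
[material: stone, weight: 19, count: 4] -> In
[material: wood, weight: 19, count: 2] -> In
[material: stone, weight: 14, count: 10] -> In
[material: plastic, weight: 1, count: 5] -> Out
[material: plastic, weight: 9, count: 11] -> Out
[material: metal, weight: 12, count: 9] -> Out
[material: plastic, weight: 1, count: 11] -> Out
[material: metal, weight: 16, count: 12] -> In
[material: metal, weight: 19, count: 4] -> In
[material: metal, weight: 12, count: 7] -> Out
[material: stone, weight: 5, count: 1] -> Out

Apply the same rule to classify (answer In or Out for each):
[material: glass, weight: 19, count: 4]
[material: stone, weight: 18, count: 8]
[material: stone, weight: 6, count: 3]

In, In, Out

The common property of the 'In' items is: weight ≥ 14. No 'Out' item has it.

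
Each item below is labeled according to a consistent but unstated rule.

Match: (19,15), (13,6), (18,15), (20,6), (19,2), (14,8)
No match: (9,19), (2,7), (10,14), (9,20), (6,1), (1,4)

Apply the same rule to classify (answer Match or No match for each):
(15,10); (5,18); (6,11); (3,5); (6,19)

The common property of the 'Match' items is: first ≥ 13. No 'No match' item has it.
Match: (15,10), since first 15. No match: (5,18), since first 5. No match: (6,11), since first 6. No match: (3,5), since first 3. No match: (6,19), since first 6.

Match, No match, No match, No match, No match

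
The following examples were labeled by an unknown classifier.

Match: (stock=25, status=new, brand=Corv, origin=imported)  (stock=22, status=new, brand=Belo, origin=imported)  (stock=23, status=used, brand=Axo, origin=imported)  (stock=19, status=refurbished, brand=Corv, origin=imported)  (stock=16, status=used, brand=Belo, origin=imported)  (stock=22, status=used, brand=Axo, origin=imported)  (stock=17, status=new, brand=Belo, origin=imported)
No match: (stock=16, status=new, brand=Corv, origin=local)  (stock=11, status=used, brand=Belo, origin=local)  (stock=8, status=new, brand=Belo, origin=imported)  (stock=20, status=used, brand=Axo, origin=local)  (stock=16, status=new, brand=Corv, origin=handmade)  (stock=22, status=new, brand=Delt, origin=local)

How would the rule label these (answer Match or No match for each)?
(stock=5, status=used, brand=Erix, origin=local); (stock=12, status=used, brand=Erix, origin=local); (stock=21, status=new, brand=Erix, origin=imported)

The simplest hypothesis consistent with all the labels is: origin is imported AND stock ≥ 11.
(stock=5, status=used, brand=Erix, origin=local): No match (origin is local, stock = 5).
(stock=12, status=used, brand=Erix, origin=local): No match (origin is local, stock = 12).
(stock=21, status=new, brand=Erix, origin=imported): Match (origin is imported, stock = 21).

No match, No match, Match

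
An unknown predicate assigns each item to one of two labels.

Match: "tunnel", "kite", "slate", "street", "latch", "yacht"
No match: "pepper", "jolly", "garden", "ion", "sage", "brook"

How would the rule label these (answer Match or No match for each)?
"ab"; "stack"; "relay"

'Match' ⟺ contains 't'.
"ab": no 't', does not satisfy this → No match.
"stack": has 't', checks out → Match.
"relay": no 't', does not satisfy this → No match.

No match, Match, No match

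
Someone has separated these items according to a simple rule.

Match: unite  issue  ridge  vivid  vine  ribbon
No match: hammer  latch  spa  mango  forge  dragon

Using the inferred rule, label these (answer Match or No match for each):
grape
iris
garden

No match, Match, No match

One predicate separates the groups cleanly: contains 'i'.
grape — no 'i', hence No match.
iris — has 'i', hence Match.
garden — no 'i', hence No match.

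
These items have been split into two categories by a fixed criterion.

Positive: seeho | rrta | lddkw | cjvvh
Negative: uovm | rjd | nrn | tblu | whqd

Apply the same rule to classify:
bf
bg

Negative, Negative

Every 'Positive' example satisfies: has a double letter. None of the 'Negative' examples do.
bf: Negative (no doubled letter). bg: Negative (no doubled letter).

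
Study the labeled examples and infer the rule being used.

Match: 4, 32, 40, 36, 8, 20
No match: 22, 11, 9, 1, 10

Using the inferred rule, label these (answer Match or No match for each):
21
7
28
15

No match, No match, Match, No match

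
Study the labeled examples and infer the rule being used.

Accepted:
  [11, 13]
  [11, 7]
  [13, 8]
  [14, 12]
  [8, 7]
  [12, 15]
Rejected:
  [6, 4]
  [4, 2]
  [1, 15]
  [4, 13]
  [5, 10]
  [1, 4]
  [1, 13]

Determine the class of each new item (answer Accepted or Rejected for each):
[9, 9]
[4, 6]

The common property of the 'Accepted' items is: first ≥ 7. No 'Rejected' item has it.
[9, 9] — first 9, hence Accepted.
[4, 6] — first 4, hence Rejected.

Accepted, Rejected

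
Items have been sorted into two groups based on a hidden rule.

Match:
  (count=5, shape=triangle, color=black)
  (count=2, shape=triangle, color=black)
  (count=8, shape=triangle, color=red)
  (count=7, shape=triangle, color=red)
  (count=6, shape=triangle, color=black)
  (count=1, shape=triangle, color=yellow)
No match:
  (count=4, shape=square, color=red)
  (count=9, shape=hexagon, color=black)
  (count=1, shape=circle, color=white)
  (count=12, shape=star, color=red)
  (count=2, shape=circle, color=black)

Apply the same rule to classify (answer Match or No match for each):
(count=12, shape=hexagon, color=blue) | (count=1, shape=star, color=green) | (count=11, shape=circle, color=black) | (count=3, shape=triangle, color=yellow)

No match, No match, No match, Match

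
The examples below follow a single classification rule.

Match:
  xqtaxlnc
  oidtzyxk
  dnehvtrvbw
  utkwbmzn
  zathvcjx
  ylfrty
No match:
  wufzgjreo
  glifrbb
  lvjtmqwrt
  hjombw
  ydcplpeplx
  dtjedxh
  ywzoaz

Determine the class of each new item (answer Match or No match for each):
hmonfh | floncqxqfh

No match, No match

The rule appears to be: even length AND contains 't'.
hmonfh → length 6, no 't' → No match. floncqxqfh → length 10, no 't' → No match.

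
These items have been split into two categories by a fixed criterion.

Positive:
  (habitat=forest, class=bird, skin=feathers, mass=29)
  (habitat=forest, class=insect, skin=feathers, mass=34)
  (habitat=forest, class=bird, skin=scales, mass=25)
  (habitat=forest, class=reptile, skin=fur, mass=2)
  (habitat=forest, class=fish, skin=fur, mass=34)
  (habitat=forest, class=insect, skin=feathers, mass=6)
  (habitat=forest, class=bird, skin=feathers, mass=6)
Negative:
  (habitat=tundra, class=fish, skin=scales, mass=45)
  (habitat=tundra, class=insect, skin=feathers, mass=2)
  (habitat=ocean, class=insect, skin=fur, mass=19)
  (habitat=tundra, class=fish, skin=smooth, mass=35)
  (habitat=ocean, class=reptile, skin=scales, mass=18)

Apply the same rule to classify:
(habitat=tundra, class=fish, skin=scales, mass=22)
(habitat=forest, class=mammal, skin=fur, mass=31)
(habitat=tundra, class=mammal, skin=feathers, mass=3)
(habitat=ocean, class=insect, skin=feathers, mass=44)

Negative, Positive, Negative, Negative

The pattern is that an item is 'Positive' exactly when: habitat is forest.
(habitat=tundra, class=fish, skin=scales, mass=22) — habitat is tundra, hence Negative. (habitat=forest, class=mammal, skin=fur, mass=31) — habitat is forest, hence Positive. (habitat=tundra, class=mammal, skin=feathers, mass=3) — habitat is tundra, hence Negative. (habitat=ocean, class=insect, skin=feathers, mass=44) — habitat is ocean, hence Negative.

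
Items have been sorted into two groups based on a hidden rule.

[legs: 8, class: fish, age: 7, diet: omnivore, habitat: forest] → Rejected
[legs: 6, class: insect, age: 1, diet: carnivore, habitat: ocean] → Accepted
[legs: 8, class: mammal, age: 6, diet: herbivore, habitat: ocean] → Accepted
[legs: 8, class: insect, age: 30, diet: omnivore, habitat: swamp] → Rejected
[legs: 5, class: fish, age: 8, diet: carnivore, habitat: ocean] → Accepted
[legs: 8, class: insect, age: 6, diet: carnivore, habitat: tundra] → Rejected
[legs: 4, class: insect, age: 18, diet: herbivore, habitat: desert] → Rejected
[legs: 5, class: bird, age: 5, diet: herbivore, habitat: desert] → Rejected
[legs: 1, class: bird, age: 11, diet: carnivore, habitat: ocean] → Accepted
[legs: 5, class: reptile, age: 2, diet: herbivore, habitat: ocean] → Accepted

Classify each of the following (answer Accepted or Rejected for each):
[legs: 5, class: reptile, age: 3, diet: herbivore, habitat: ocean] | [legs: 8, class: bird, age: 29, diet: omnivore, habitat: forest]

Accepted, Rejected

The common property of the 'Accepted' items is: habitat is ocean. No 'Rejected' item has it.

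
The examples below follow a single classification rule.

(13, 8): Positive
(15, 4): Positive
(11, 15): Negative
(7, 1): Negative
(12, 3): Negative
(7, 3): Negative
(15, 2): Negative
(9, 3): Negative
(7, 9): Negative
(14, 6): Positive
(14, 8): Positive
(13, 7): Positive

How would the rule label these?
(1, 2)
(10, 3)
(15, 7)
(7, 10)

Negative, Negative, Positive, Negative

The rule appears to be: first > second AND sum ≥ 19.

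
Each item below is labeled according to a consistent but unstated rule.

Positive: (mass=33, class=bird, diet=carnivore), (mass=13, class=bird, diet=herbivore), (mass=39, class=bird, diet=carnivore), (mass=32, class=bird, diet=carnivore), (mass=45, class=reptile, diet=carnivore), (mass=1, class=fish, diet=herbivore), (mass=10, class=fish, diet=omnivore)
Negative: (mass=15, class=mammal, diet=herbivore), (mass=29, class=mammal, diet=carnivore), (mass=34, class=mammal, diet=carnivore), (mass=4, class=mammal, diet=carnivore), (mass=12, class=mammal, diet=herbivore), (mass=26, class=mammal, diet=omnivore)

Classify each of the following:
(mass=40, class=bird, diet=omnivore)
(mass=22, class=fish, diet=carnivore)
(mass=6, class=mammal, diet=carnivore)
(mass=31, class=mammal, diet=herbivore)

Positive, Positive, Negative, Negative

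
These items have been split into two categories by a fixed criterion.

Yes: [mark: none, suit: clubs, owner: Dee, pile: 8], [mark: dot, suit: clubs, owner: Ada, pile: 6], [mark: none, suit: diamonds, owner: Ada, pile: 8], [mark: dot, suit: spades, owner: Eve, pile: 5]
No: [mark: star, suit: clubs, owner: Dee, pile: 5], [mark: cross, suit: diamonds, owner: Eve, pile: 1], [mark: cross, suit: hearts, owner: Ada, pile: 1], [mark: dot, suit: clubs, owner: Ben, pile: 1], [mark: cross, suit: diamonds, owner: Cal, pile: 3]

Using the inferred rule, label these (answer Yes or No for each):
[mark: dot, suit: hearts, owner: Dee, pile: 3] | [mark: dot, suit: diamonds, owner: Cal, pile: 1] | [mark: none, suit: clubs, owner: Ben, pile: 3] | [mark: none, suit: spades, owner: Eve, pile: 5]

The classifier is using: suit is spades OR pile ≥ 6.

No, No, No, Yes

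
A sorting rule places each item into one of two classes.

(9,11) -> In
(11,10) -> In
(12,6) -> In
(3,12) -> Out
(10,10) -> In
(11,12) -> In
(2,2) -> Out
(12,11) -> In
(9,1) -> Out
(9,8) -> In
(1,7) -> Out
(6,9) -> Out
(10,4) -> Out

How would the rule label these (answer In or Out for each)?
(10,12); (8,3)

One predicate separates the groups cleanly: sum ≥ 17.
(10,12): 10+12 = 22, matches → In. (8,3): 8+3 = 11, fails this test → Out.

In, Out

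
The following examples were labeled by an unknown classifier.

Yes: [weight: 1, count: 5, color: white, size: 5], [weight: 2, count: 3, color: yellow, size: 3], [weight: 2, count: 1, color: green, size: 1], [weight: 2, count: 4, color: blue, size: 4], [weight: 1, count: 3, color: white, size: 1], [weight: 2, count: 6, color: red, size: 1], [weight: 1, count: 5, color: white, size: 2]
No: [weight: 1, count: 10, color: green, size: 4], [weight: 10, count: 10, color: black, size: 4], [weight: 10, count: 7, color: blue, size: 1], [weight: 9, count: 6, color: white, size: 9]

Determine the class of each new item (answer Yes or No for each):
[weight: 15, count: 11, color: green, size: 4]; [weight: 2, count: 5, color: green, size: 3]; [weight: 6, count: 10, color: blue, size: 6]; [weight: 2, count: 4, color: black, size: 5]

'Yes' ⟺ count ≤ 6 AND size ≤ 5.

No, Yes, No, Yes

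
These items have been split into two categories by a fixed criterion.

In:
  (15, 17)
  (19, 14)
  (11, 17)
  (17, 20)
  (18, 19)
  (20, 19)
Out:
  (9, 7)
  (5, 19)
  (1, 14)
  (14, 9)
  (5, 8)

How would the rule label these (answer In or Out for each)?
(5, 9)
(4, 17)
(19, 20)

Out, Out, In

One predicate separates the groups cleanly: sum ≥ 28.
(5, 9): 5+9 = 14, doesn't qualify → Out. (4, 17): 4+17 = 21, doesn't qualify → Out. (19, 20): 19+20 = 39, meets the rule → In.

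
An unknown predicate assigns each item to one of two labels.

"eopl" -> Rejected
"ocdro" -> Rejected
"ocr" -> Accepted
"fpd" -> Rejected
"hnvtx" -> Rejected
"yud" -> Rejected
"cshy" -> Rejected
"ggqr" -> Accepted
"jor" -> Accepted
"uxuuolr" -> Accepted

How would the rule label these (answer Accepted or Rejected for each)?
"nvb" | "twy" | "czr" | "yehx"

The pattern is that an item is 'Accepted' exactly when: ends with 'r'.
Rejected: "nvb", since ends with 'b'. Rejected: "twy", since ends with 'y'. Accepted: "czr", since ends with 'r'. Rejected: "yehx", since ends with 'x'.

Rejected, Rejected, Accepted, Rejected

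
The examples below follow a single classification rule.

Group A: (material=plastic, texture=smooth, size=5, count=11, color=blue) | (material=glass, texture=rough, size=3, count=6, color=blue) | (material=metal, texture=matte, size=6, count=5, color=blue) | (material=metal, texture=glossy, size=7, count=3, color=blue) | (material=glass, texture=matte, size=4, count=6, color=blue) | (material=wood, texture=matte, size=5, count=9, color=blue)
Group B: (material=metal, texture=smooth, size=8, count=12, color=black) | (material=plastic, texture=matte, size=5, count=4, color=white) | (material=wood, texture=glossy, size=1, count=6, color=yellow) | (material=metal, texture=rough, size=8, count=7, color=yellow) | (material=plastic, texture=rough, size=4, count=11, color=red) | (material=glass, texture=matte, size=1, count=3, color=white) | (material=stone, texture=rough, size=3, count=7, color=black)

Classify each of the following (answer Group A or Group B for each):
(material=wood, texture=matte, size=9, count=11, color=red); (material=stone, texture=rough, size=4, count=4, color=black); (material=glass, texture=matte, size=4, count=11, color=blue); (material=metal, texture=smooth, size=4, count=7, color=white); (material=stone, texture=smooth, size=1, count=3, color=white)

The simplest hypothesis consistent with all the labels is: color is blue.
(material=wood, texture=matte, size=9, count=11, color=red) — color is red, hence Group B.
(material=stone, texture=rough, size=4, count=4, color=black) — color is black, hence Group B.
(material=glass, texture=matte, size=4, count=11, color=blue) — color is blue, hence Group A.
(material=metal, texture=smooth, size=4, count=7, color=white) — color is white, hence Group B.
(material=stone, texture=smooth, size=1, count=3, color=white) — color is white, hence Group B.

Group B, Group B, Group A, Group B, Group B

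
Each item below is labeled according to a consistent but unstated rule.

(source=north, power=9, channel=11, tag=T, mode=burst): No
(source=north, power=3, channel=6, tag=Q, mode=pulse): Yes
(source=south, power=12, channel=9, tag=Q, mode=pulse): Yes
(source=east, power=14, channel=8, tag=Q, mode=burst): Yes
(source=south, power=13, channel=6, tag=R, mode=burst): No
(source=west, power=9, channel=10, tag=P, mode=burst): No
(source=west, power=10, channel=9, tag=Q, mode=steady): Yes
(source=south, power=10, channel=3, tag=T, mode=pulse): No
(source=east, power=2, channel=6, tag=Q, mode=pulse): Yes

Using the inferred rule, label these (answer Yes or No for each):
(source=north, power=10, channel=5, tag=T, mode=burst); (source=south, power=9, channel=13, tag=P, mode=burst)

No, No

A rule that fits every label: tag is Q — true of each 'Yes' example, false of each 'No' one.
(source=north, power=10, channel=5, tag=T, mode=burst) — tag is T, hence No. (source=south, power=9, channel=13, tag=P, mode=burst) — tag is P, hence No.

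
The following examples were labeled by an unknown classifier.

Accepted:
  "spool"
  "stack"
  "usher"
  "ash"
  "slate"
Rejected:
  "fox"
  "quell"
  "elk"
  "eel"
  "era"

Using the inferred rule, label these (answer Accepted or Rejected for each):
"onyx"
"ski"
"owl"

Rejected, Accepted, Rejected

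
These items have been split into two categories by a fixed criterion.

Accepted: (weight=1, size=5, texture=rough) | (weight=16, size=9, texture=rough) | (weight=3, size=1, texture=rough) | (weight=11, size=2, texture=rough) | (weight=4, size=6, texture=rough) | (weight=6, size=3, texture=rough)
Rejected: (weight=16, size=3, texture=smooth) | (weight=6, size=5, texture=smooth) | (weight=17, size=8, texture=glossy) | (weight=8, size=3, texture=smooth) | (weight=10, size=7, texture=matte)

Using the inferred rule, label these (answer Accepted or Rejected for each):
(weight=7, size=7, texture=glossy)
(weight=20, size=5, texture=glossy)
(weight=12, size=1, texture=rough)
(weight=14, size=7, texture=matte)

Rejected, Rejected, Accepted, Rejected

'Accepted' ⟺ texture is rough.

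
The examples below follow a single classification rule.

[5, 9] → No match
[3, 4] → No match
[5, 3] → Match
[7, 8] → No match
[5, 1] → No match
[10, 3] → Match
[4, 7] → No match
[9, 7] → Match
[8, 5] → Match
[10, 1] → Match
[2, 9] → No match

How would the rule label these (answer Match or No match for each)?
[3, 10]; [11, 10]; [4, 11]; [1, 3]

Every 'Match' example satisfies: first > second AND sum ≥ 7. None of the 'No match' examples do.

No match, Match, No match, No match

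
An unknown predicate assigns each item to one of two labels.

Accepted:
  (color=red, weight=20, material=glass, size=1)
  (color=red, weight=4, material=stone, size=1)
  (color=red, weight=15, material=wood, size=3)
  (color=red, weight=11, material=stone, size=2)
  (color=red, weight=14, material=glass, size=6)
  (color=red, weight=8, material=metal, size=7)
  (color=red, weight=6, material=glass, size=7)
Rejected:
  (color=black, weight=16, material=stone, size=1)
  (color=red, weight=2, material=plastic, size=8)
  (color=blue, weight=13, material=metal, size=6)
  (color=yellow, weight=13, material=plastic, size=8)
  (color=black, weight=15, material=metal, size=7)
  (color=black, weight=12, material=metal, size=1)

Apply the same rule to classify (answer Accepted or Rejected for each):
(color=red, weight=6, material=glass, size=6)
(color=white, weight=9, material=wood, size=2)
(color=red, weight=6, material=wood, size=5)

Accepted, Rejected, Accepted

The distinguishing property — color is red AND size ≤ 7 — holds for all the 'Accepted' cases and none of the 'Rejected' cases.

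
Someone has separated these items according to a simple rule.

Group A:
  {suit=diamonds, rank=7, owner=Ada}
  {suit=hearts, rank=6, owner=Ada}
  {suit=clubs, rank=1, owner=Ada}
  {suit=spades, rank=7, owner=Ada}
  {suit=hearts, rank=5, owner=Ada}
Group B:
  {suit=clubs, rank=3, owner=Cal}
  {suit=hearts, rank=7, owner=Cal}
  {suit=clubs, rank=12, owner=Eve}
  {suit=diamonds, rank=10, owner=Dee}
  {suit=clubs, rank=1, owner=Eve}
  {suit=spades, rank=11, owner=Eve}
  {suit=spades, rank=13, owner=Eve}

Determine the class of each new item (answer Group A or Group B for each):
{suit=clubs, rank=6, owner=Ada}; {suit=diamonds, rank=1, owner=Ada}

One predicate separates the groups cleanly: owner is Ada.
{suit=clubs, rank=6, owner=Ada} → owner is Ada → Group A.
{suit=diamonds, rank=1, owner=Ada} → owner is Ada → Group A.

Group A, Group A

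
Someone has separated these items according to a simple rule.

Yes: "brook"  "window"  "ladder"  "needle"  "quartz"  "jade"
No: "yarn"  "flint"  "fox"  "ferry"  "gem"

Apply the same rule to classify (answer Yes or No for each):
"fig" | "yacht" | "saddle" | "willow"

The simplest hypothesis consistent with all the labels is: has ≥ 2 vowels.
No: "fig", since 1 vowel.
No: "yacht", since 1 vowel.
Yes: "saddle", since 2 vowels.
Yes: "willow", since 2 vowels.

No, No, Yes, Yes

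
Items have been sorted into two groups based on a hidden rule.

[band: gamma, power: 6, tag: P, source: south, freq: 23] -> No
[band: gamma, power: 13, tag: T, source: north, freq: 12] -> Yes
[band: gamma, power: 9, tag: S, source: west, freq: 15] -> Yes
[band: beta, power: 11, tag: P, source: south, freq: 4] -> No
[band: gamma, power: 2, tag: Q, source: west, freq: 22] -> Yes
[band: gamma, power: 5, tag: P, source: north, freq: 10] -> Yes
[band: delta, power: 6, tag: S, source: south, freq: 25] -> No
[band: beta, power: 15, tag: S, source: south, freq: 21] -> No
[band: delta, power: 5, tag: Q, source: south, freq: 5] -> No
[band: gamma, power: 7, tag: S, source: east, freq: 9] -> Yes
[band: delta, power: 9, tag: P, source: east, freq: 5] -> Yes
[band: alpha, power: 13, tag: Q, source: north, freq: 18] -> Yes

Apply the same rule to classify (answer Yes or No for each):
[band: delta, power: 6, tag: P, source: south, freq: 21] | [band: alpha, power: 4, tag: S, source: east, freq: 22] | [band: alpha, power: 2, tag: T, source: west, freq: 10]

The classifier is using: source is not south.
[band: delta, power: 6, tag: P, source: south, freq: 21]: No (source is south). [band: alpha, power: 4, tag: S, source: east, freq: 22]: Yes (source is east). [band: alpha, power: 2, tag: T, source: west, freq: 10]: Yes (source is west).

No, Yes, Yes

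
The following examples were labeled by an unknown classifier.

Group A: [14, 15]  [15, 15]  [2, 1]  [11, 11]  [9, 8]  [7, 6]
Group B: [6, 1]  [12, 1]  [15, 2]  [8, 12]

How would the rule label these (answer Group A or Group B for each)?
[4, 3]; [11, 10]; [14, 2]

The common property of the 'Group A' items is: |first − second| ≤ 1. No 'Group B' item has it.
[4, 3]: |4−3| = 1, has this property → Group A.
[11, 10]: |11−10| = 1, has this property → Group A.
[14, 2]: |14−2| = 12, does not satisfy this → Group B.

Group A, Group A, Group B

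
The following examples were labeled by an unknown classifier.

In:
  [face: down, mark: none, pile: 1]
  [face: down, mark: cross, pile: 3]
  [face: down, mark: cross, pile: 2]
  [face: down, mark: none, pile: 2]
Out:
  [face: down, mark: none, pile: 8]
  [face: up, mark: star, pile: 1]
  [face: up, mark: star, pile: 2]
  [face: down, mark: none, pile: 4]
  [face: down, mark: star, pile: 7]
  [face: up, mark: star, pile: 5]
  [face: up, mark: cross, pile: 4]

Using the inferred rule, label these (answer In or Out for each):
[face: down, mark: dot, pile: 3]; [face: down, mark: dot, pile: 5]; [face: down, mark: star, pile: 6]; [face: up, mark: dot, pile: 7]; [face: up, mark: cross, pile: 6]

All 'In' examples share one property — face is down AND pile ≤ 3 — and every 'Out' example lacks it.
[face: down, mark: dot, pile: 3] — face is down, pile = 3, hence In.
[face: down, mark: dot, pile: 5] — face is down, pile = 5, hence Out.
[face: down, mark: star, pile: 6] — face is down, pile = 6, hence Out.
[face: up, mark: dot, pile: 7] — face is up, pile = 7, hence Out.
[face: up, mark: cross, pile: 6] — face is up, pile = 6, hence Out.

In, Out, Out, Out, Out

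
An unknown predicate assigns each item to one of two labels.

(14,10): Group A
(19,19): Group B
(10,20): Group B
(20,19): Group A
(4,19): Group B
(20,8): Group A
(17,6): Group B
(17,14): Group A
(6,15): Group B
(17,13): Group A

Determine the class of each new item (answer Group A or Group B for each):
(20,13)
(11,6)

Every 'Group A' example satisfies: first > second AND sum ≥ 24. None of the 'Group B' examples do.
(20,13): 20 > 13, 20+13 = 33, passes → Group A.
(11,6): 11 > 6, 11+6 = 17, does not fit → Group B.

Group A, Group B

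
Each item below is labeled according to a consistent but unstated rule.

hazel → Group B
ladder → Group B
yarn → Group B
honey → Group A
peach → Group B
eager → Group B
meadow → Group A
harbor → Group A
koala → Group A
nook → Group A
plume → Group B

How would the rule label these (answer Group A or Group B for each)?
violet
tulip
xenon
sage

Group A, Group B, Group A, Group B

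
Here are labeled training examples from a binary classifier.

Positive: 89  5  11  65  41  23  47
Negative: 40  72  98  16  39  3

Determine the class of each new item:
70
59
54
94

The rule appears to be: ≡ 5 (mod 6).
Negative: 70, since 70 mod 6 = 4.
Positive: 59, since 59 mod 6 = 5.
Negative: 54, since 54 mod 6 = 0.
Negative: 94, since 94 mod 6 = 4.

Negative, Positive, Negative, Negative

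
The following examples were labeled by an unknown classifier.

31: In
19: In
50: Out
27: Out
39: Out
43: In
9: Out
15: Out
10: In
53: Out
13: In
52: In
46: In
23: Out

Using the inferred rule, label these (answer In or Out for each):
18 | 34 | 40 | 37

Checking candidate rules against both groups, what survives is: ≡ 1 (mod 3).

Out, In, In, In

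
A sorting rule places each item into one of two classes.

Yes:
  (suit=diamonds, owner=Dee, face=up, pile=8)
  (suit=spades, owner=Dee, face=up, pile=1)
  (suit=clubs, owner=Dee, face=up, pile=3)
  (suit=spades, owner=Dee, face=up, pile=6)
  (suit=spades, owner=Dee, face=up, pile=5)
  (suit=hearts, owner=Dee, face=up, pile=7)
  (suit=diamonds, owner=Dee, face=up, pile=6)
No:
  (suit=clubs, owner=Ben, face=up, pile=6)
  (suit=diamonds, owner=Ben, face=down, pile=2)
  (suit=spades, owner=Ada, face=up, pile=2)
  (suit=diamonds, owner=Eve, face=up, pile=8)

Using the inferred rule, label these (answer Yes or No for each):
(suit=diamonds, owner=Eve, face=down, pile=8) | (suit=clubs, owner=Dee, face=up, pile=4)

'Yes' ⟺ owner is Dee.
(suit=diamonds, owner=Eve, face=down, pile=8) → owner is Eve → No. (suit=clubs, owner=Dee, face=up, pile=4) → owner is Dee → Yes.

No, Yes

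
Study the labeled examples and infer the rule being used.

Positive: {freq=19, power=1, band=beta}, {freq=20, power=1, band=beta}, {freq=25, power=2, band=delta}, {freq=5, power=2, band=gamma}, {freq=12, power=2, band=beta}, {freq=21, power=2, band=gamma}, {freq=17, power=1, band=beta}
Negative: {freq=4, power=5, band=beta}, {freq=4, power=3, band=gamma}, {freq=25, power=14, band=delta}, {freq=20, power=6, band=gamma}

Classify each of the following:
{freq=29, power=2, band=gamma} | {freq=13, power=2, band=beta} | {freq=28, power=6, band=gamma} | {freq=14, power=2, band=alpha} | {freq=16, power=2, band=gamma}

The pattern is that an item is 'Positive' exactly when: power ≤ 2.

Positive, Positive, Negative, Positive, Positive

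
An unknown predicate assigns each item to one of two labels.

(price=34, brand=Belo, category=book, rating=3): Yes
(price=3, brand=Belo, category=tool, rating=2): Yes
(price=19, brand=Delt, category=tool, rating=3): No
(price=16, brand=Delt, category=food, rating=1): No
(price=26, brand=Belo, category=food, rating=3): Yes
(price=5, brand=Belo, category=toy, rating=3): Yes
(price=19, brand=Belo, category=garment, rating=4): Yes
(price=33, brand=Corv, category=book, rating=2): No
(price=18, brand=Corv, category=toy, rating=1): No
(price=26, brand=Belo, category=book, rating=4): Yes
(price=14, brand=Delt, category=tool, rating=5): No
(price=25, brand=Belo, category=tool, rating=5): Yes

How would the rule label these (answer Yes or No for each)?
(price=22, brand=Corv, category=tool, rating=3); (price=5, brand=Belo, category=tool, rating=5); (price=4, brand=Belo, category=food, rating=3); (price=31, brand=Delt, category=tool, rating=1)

No, Yes, Yes, No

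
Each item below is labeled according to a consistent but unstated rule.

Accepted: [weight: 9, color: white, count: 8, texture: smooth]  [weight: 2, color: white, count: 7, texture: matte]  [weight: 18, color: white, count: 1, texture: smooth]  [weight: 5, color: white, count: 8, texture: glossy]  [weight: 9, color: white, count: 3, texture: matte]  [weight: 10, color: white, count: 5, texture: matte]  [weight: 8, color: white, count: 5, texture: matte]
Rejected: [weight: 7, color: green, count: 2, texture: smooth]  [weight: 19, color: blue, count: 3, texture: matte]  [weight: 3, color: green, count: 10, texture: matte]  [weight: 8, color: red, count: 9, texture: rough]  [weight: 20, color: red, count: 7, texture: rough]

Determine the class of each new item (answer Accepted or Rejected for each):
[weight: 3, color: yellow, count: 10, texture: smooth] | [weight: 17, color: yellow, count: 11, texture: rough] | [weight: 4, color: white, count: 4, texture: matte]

Rejected, Rejected, Accepted

Looking at the examples, the only property every 'Accepted' case has and every 'Rejected' case lacks is: color is white.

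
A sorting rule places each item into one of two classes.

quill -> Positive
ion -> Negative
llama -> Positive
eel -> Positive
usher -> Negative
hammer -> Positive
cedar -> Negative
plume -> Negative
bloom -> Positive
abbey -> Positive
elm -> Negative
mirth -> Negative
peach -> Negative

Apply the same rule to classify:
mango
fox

Negative, Negative

Rule: has a double letter. This holds for each 'Positive' example and fails for each 'Negative' one.
mango: Negative (no doubled letter). fox: Negative (no doubled letter).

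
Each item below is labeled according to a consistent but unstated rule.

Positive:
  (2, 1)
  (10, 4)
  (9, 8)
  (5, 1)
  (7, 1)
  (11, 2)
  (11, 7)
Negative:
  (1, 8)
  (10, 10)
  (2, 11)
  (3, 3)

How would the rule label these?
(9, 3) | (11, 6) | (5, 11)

Rule: first > second. This holds for each 'Positive' example and fails for each 'Negative' one.

Positive, Positive, Negative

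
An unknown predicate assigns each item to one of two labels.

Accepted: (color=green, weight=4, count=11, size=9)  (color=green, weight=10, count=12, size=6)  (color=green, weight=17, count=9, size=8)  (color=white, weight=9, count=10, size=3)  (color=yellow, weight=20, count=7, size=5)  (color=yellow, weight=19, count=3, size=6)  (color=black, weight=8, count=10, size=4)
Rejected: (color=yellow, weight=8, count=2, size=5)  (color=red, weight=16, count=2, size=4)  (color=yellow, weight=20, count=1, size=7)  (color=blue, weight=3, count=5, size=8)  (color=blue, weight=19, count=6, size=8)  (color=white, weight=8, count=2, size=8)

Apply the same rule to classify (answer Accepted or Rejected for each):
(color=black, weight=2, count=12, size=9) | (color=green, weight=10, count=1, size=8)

The rule appears to be: size = 6 OR count ≥ 7.
Accepted: (color=black, weight=2, count=12, size=9), since size = 9, count = 12.
Rejected: (color=green, weight=10, count=1, size=8), since size = 8, count = 1.

Accepted, Rejected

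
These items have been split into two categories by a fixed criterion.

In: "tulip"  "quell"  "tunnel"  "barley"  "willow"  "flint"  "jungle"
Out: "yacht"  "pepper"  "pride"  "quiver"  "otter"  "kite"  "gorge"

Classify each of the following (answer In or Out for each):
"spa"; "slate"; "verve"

Looking at the examples, the only property every 'In' case has and every 'Out' case lacks is: contains 'l'.
"spa": Out (no 'l'). "slate": In (has 'l'). "verve": Out (no 'l').

Out, In, Out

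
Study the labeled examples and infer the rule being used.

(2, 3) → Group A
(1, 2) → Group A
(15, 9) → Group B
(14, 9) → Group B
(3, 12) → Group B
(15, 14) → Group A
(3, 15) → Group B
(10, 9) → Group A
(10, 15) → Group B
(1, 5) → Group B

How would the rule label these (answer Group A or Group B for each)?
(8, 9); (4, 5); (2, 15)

Group A, Group A, Group B

All 'Group A' examples share one property — |first − second| ≤ 1 — and every 'Group B' example lacks it.
(8, 9) → |8−9| = 1 → Group A. (4, 5) → |4−5| = 1 → Group A. (2, 15) → |2−15| = 13 → Group B.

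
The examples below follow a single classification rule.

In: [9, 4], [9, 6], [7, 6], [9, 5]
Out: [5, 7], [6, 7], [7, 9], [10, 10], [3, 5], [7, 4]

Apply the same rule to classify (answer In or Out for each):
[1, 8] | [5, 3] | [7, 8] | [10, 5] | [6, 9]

Out, Out, Out, In, Out

'In' ⟺ first > second AND sum ≥ 12.
[1, 8]: Out (1 < 8, 1+8 = 9). [5, 3]: Out (5 > 3, 5+3 = 8). [7, 8]: Out (7 < 8, 7+8 = 15). [10, 5]: In (10 > 5, 10+5 = 15). [6, 9]: Out (6 < 9, 6+9 = 15).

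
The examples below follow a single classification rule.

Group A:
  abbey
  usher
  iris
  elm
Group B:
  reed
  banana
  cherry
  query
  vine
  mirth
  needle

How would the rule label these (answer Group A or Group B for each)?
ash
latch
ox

Group A, Group B, Group A

The pattern is that an item is 'Group A' exactly when: starts with a vowel.
ash: starts with 'a' — has this property, so Group A.
latch: starts with 'l' — doesn't qualify, so Group B.
ox: starts with 'o' — has this property, so Group A.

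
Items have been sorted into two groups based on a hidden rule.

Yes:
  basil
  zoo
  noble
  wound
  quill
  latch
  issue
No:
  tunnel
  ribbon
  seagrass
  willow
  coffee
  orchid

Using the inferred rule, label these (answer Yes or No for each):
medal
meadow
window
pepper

Yes, No, No, No

The common property of the 'Yes' items is: odd length. No 'No' item has it.
medal: length 5, meets the rule → Yes.
meadow: length 6, fails this test → No.
window: length 6, fails this test → No.
pepper: length 6, fails this test → No.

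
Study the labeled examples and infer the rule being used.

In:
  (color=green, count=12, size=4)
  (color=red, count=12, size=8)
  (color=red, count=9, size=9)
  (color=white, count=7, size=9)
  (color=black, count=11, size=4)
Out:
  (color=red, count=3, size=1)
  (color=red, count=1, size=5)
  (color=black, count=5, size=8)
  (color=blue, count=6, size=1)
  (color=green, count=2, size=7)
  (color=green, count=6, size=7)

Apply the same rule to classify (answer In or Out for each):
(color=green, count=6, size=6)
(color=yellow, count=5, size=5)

Out, Out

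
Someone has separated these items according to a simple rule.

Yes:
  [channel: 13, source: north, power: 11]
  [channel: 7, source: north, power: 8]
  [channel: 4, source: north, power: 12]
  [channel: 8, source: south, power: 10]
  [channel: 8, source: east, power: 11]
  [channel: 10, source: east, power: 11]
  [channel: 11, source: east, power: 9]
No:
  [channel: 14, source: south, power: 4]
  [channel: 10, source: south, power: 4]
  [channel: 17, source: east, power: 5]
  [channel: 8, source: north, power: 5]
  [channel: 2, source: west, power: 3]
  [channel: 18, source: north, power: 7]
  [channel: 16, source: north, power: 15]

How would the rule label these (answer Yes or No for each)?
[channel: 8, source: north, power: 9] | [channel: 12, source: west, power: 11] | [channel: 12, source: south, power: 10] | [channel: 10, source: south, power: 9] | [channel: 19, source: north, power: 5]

Yes, Yes, Yes, Yes, No

The simplest hypothesis consistent with all the labels is: power ≥ 8 AND power ≤ 12.
[channel: 8, source: north, power: 9] → power = 9 → Yes.
[channel: 12, source: west, power: 11] → power = 11 → Yes.
[channel: 12, source: south, power: 10] → power = 10 → Yes.
[channel: 10, source: south, power: 9] → power = 9 → Yes.
[channel: 19, source: north, power: 5] → power = 5 → No.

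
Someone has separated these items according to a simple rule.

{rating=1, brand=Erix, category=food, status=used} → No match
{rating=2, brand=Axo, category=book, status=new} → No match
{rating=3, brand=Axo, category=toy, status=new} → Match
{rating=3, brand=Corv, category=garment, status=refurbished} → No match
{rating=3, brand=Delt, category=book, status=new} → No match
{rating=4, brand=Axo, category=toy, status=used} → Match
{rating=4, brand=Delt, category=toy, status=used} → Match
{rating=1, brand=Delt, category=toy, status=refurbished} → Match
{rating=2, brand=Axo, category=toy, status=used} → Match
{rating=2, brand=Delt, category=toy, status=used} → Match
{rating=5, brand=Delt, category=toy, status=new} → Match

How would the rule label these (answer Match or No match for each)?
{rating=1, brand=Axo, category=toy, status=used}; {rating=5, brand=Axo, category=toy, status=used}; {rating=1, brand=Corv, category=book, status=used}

One predicate separates the groups cleanly: category is toy.
{rating=1, brand=Axo, category=toy, status=used} → category is toy → Match. {rating=5, brand=Axo, category=toy, status=used} → category is toy → Match. {rating=1, brand=Corv, category=book, status=used} → category is book → No match.

Match, Match, No match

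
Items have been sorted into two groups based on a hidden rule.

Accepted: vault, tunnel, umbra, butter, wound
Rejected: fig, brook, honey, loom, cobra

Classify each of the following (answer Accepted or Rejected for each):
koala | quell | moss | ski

Rejected, Accepted, Rejected, Rejected

Looking at the examples, the only property every 'Accepted' case has and every 'Rejected' case lacks is: contains 'u'.
koala: Rejected (no 'u'). quell: Accepted (has 'u'). moss: Rejected (no 'u'). ski: Rejected (no 'u').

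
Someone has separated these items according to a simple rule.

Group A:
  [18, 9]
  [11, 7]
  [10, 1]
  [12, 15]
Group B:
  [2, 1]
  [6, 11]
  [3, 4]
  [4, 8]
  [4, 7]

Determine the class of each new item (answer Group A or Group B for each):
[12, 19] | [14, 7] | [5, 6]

The classifier is using: first ≥ 7.
[12, 19] → first 12 → Group A.
[14, 7] → first 14 → Group A.
[5, 6] → first 5 → Group B.

Group A, Group A, Group B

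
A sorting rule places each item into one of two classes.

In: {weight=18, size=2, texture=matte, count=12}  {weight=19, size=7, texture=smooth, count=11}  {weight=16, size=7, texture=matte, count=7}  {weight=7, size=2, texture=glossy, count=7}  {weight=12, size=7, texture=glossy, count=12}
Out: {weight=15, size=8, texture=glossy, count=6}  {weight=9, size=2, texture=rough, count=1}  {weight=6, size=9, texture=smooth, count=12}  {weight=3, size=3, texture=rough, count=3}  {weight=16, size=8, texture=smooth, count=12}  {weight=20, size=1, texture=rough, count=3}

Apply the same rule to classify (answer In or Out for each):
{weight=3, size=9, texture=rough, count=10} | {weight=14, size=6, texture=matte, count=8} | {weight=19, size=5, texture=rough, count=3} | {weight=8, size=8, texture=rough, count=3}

'In' ⟺ count ≥ 6 AND size ≤ 7.
{weight=3, size=9, texture=rough, count=10}: Out (count = 10, size = 9).
{weight=14, size=6, texture=matte, count=8}: In (count = 8, size = 6).
{weight=19, size=5, texture=rough, count=3}: Out (count = 3, size = 5).
{weight=8, size=8, texture=rough, count=3}: Out (count = 3, size = 8).

Out, In, Out, Out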